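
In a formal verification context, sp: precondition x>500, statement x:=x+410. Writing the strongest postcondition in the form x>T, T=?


Formula: sp(P, x:=E) = exists old_x. (x = E[old_x/x]) AND P[old_x/x] (old_x is the value of x before the assignment; eliminate old_x by solving x = E[old_x/x] for old_x)
Step 1: Precondition P: x>500, i.e. old_x > 500
Step 2: Assignment gives x = old_x + 410, so old_x = x - 410
Step 3: Substitute into P: x - 410 > 500
Step 4: Simplify: x > 500+410 = 910

910


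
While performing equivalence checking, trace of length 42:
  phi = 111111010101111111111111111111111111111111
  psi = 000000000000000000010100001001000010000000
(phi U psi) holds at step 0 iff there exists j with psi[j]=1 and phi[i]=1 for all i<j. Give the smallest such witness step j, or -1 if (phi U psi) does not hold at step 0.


(phi U psi) at 0: need smallest j with psi[j]=1 and phi[i]=1 for all i in [0,j).
Scan from step 0:
  step 0: phi=1, psi=0 -> continue
  step 1: phi=1, psi=0 -> continue
  step 2: phi=1, psi=0 -> continue
  step 3: phi=1, psi=0 -> continue
  step 6: phi=0 -> phi-prefix broken from here
  step 19: psi=1 but phi already failed -> not a witness
  step 21: psi=1 but phi already failed -> not a witness
  step 26: psi=1 but phi already failed -> not a witness
  step 29: psi=1 but phi already failed -> not a witness
  step 34: psi=1 but phi already failed -> not a witness
  end of trace: no witness -> -1
Witness step = -1

-1


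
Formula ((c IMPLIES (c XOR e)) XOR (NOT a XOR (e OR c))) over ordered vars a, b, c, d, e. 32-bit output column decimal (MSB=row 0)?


Formula: ((c IMPLIES (c XOR e)) XOR (NOT a XOR (e OR c))) over a, b, c, d, e (32 rows)
Evaluate each row (bits = a,b,c,d,e, MSB first):
  row 0 [00000]: ((0 IMPLIES (0 XOR 0)) XOR (NOT 0 XOR (0 OR 0))) -> 0
  row 1 [00001]: ((0 IMPLIES (0 XOR 1)) XOR (NOT 0 XOR (1 OR 0))) -> 1
  row 2 [00010]: ((0 IMPLIES (0 XOR 0)) XOR (NOT 0 XOR (0 OR 0))) -> 0
  row 3 [00011]: ((0 IMPLIES (0 XOR 1)) XOR (NOT 0 XOR (1 OR 0))) -> 1
  row 4 [00100]: ((1 IMPLIES (1 XOR 0)) XOR (NOT 0 XOR (0 OR 1))) -> 1
  row 5 [00101]: ((1 IMPLIES (1 XOR 1)) XOR (NOT 0 XOR (1 OR 1))) -> 0
  row 6 [00110]: ((1 IMPLIES (1 XOR 0)) XOR (NOT 0 XOR (0 OR 1))) -> 1
  row 7 [00111]: ((1 IMPLIES (1 XOR 1)) XOR (NOT 0 XOR (1 OR 1))) -> 0
  row 8 [01000]: ((0 IMPLIES (0 XOR 0)) XOR (NOT 0 XOR (0 OR 0))) -> 0
  row 9 [01001]: ((0 IMPLIES (0 XOR 1)) XOR (NOT 0 XOR (1 OR 0))) -> 1
  row 10 [01010]: ((0 IMPLIES (0 XOR 0)) XOR (NOT 0 XOR (0 OR 0))) -> 0
  row 11 [01011]: ((0 IMPLIES (0 XOR 1)) XOR (NOT 0 XOR (1 OR 0))) -> 1
  row 12 [01100]: ((1 IMPLIES (1 XOR 0)) XOR (NOT 0 XOR (0 OR 1))) -> 1
  row 13 [01101]: ((1 IMPLIES (1 XOR 1)) XOR (NOT 0 XOR (1 OR 1))) -> 0
  row 14 [01110]: ((1 IMPLIES (1 XOR 0)) XOR (NOT 0 XOR (0 OR 1))) -> 1
  row 15 [01111]: ((1 IMPLIES (1 XOR 1)) XOR (NOT 0 XOR (1 OR 1))) -> 0
  row 16 [10000]: ((0 IMPLIES (0 XOR 0)) XOR (NOT 1 XOR (0 OR 0))) -> 1
  row 17 [10001]: ((0 IMPLIES (0 XOR 1)) XOR (NOT 1 XOR (1 OR 0))) -> 0
  row 18 [10010]: ((0 IMPLIES (0 XOR 0)) XOR (NOT 1 XOR (0 OR 0))) -> 1
  row 19 [10011]: ((0 IMPLIES (0 XOR 1)) XOR (NOT 1 XOR (1 OR 0))) -> 0
  row 20 [10100]: ((1 IMPLIES (1 XOR 0)) XOR (NOT 1 XOR (0 OR 1))) -> 0
  row 21 [10101]: ((1 IMPLIES (1 XOR 1)) XOR (NOT 1 XOR (1 OR 1))) -> 1
  row 22 [10110]: ((1 IMPLIES (1 XOR 0)) XOR (NOT 1 XOR (0 OR 1))) -> 0
  row 23 [10111]: ((1 IMPLIES (1 XOR 1)) XOR (NOT 1 XOR (1 OR 1))) -> 1
  row 24 [11000]: ((0 IMPLIES (0 XOR 0)) XOR (NOT 1 XOR (0 OR 0))) -> 1
  row 25 [11001]: ((0 IMPLIES (0 XOR 1)) XOR (NOT 1 XOR (1 OR 0))) -> 0
  row 26 [11010]: ((0 IMPLIES (0 XOR 0)) XOR (NOT 1 XOR (0 OR 0))) -> 1
  row 27 [11011]: ((0 IMPLIES (0 XOR 1)) XOR (NOT 1 XOR (1 OR 0))) -> 0
  row 28 [11100]: ((1 IMPLIES (1 XOR 0)) XOR (NOT 1 XOR (0 OR 1))) -> 0
  row 29 [11101]: ((1 IMPLIES (1 XOR 1)) XOR (NOT 1 XOR (1 OR 1))) -> 1
  row 30 [11110]: ((1 IMPLIES (1 XOR 0)) XOR (NOT 1 XOR (0 OR 1))) -> 0
  row 31 [11111]: ((1 IMPLIES (1 XOR 1)) XOR (NOT 1 XOR (1 OR 1))) -> 1
Full result column, 4 rows per line (a,b,c fixed per line; d,e runs 00..11 left to right):
  rows 0-3 [a,b,c=000]: 0101  = hex 5
  rows 4-7 [a,b,c=001]: 1010  = hex A
  rows 8-11 [a,b,c=010]: 0101  = hex 5
  rows 12-15 [a,b,c=011]: 1010  = hex A
  rows 16-19 [a,b,c=100]: 1010  = hex A
  rows 20-23 [a,b,c=101]: 0101  = hex 5
  rows 24-27 [a,b,c=110]: 1010  = hex A
  rows 28-31 [a,b,c=111]: 0101  = hex 5
Output column (row 0 .. row 31) = 01011010010110101010010110100101
Output column grouped in 4s = 0101 1010 0101 1010 1010 0101 1010 0101 = 0x5A5AA5A5
Convert to decimal digit by digit (value = value*16 + digit):
  5 -> 5
  5*16 + 10 (A) = 90
  90*16 + 5 = 1445
  1445*16 + 10 (A) = 23130
  23130*16 + 10 (A) = 370090
  370090*16 + 5 = 5921445
  5921445*16 + 10 (A) = 94743130
  94743130*16 + 5 = 1515890085
Decimal = 1515890085

1515890085


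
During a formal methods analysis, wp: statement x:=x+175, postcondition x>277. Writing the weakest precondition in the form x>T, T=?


Formula: wp(x:=E, P) = P[E/x] (substitute E for x in postcondition)
Step 1: Postcondition: x>277
Step 2: Substitute x+175 for x: x+175>277
Step 3: Solve for x: x > 277-175 = 102

102


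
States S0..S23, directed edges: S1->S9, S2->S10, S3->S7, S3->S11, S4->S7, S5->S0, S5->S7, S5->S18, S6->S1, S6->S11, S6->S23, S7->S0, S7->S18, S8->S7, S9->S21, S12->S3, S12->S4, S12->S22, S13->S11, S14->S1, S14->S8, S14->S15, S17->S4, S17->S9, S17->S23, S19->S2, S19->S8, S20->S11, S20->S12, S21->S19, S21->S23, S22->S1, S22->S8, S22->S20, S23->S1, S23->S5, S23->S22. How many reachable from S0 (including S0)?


BFS from S0:
  layer 0: {S0}
Reachable set: {S0}
Count = 1

1


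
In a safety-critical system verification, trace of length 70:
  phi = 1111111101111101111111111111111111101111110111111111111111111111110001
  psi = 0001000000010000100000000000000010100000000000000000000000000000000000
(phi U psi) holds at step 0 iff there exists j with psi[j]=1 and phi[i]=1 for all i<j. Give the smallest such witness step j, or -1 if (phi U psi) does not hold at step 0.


(phi U psi) at 0: need smallest j with psi[j]=1 and phi[i]=1 for all i in [0,j).
Scan from step 0:
  step 0: phi=1, psi=0 -> continue
  step 1: phi=1, psi=0 -> continue
  step 2: phi=1, psi=0 -> continue
  step 3: psi=1 and phi held for [0,3) -> witness found
Witness step = 3

3


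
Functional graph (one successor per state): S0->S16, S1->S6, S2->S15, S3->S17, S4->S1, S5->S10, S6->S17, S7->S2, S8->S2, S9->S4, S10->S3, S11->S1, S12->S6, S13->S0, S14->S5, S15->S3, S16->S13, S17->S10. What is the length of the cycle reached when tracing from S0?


Trace from S0 until a state repeats:
  S0 -> S16 -> S13 -> S0
S0 first seen at step 0, revisited at step 3.
Cycle length = 3 - 0 = 3

3


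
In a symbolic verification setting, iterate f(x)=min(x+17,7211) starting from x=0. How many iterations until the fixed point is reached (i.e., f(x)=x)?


Step 1: x=0, cap=7211, increment=17
Step 2: x grows by 17 each step until capped at 7211; fixed point is x=7211
Step 3: iterations = ceil(7211/17) = 425

425


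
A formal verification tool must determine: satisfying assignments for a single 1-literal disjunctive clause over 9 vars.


Step 1: Total=2^9=512
Step 2: Unsat when all 1 false: 2^8=256
Step 3: Sat=512-256=256

256


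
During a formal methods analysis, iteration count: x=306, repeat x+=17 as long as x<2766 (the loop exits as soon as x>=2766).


Step 1: x goes from 306 toward 2766 by 17; the body runs while x<2766, so iterations = ceil((bound-start)/step)
Step 2: Distance=2460
Step 3: ceil(2460/17)=145

145


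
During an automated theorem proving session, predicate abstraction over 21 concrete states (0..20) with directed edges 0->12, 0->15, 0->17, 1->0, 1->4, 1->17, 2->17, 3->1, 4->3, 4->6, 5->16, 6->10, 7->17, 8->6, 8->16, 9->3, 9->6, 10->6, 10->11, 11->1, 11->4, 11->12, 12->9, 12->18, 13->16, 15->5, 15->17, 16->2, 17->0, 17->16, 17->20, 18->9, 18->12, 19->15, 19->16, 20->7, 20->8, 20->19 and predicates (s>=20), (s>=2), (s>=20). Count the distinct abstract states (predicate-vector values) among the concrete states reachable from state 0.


BFS from 0:
Concrete reachable: {0, 1, 2, 3, 4, 5, 6, 7, 8, 9, 10, 11, 12, 15, 16, 17, 18, 19, 20}
Abstract via predicates (s>=20), (s>=2), (s>=20):
  (0,0,0) <- {0, 1}
  (0,1,0) <- {2, 3, 4, 5, 6, 7, 8, 9, 10, 11, 12, 15, 16, 17, 18, 19}
  (1,1,1) <- {20}
Distinct abstract states = 3

3


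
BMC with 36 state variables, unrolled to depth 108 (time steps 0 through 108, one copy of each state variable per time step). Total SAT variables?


BMC unrolls to depth k, creating one copy of each state var for steps 0..k.
Step count = 108 + 1 = 109 (steps 0 through 108)
Vars per step = 36
Total = 36 * 109 = 3924

3924


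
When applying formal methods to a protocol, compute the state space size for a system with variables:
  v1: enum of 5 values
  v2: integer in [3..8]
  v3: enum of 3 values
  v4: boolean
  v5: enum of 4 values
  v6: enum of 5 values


State space = product of domain sizes of all variables.
Domain sizes:
  v1 (enum of 5 values): 5
  v2 (integer in [3..8]): 6
  v3 (enum of 3 values): 3
  v4 (boolean): 2
  v5 (enum of 4 values): 4
  v6 (enum of 5 values): 5
Product = 5 * 6 * 3 * 2 * 4 * 5 = 3600

3600


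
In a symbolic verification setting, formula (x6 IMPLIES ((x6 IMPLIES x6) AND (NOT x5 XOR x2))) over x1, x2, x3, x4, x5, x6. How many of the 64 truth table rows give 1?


Formula: (x6 IMPLIES ((x6 IMPLIES x6) AND (NOT x5 XOR x2))) over 6 vars (64 rows)
Evaluate each row (x1, x2, x3, x4, x5, x6 as bits, MSB first):
  row 0 [000000]: (0 IMPLIES ((0 IMPLIES 0) AND (NOT 0 XOR 0))) -> 1
  row 1 [000001]: (1 IMPLIES ((1 IMPLIES 1) AND (NOT 0 XOR 0))) -> 1
  row 2 [000010]: (0 IMPLIES ((0 IMPLIES 0) AND (NOT 1 XOR 0))) -> 1
  row 3 [000011]: (1 IMPLIES ((1 IMPLIES 1) AND (NOT 1 XOR 0))) -> 0
  row 4 [000100]: (0 IMPLIES ((0 IMPLIES 0) AND (NOT 0 XOR 0))) -> 1
  (every remaining row is evaluated the same way; all 64 results are listed next)
Full result column, 8 rows per line (x1,x2,x3 fixed per line; x4,x5,x6 runs 000..111 left to right):
  rows 0-7 [x1,x2,x3=000]: 11101110  (ones: 6)
  rows 8-15 [x1,x2,x3=001]: 11101110  (ones: 6)
  rows 16-23 [x1,x2,x3=010]: 10111011  (ones: 6)
  rows 24-31 [x1,x2,x3=011]: 10111011  (ones: 6)
  rows 32-39 [x1,x2,x3=100]: 11101110  (ones: 6)
  rows 40-47 [x1,x2,x3=101]: 11101110  (ones: 6)
  rows 48-55 [x1,x2,x3=110]: 10111011  (ones: 6)
  rows 56-63 [x1,x2,x3=111]: 10111011  (ones: 6)
Count of 1-rows = 6+6+6+6+6+6+6+6 = 48

48


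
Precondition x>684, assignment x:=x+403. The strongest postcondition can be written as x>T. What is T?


Formula: sp(P, x:=E) = exists old_x. (x = E[old_x/x]) AND P[old_x/x] (old_x is the value of x before the assignment; eliminate old_x by solving x = E[old_x/x] for old_x)
Step 1: Precondition P: x>684, i.e. old_x > 684
Step 2: Assignment gives x = old_x + 403, so old_x = x - 403
Step 3: Substitute into P: x - 403 > 684
Step 4: Simplify: x > 684+403 = 1087

1087


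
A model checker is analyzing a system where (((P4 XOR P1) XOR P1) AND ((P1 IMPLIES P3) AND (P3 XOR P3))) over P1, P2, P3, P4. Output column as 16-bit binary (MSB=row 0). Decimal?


Formula: (((P4 XOR P1) XOR P1) AND ((P1 IMPLIES P3) AND (P3 XOR P3))) over P1, P2, P3, P4 (16 rows)
Evaluate each row (bits = P1,P2,P3,P4, MSB first):
  row 0 [0000]: (((0 XOR 0) XOR 0) AND ((0 IMPLIES 0) AND (0 XOR 0))) -> 0
  row 1 [0001]: (((1 XOR 0) XOR 0) AND ((0 IMPLIES 0) AND (0 XOR 0))) -> 0
  row 2 [0010]: (((0 XOR 0) XOR 0) AND ((0 IMPLIES 1) AND (1 XOR 1))) -> 0
  row 3 [0011]: (((1 XOR 0) XOR 0) AND ((0 IMPLIES 1) AND (1 XOR 1))) -> 0
  row 4 [0100]: (((0 XOR 0) XOR 0) AND ((0 IMPLIES 0) AND (0 XOR 0))) -> 0
  row 5 [0101]: (((1 XOR 0) XOR 0) AND ((0 IMPLIES 0) AND (0 XOR 0))) -> 0
  row 6 [0110]: (((0 XOR 0) XOR 0) AND ((0 IMPLIES 1) AND (1 XOR 1))) -> 0
  row 7 [0111]: (((1 XOR 0) XOR 0) AND ((0 IMPLIES 1) AND (1 XOR 1))) -> 0
  row 8 [1000]: (((0 XOR 1) XOR 1) AND ((1 IMPLIES 0) AND (0 XOR 0))) -> 0
  row 9 [1001]: (((1 XOR 1) XOR 1) AND ((1 IMPLIES 0) AND (0 XOR 0))) -> 0
  row 10 [1010]: (((0 XOR 1) XOR 1) AND ((1 IMPLIES 1) AND (1 XOR 1))) -> 0
  row 11 [1011]: (((1 XOR 1) XOR 1) AND ((1 IMPLIES 1) AND (1 XOR 1))) -> 0
  row 12 [1100]: (((0 XOR 1) XOR 1) AND ((1 IMPLIES 0) AND (0 XOR 0))) -> 0
  row 13 [1101]: (((1 XOR 1) XOR 1) AND ((1 IMPLIES 0) AND (0 XOR 0))) -> 0
  row 14 [1110]: (((0 XOR 1) XOR 1) AND ((1 IMPLIES 1) AND (1 XOR 1))) -> 0
  row 15 [1111]: (((1 XOR 1) XOR 1) AND ((1 IMPLIES 1) AND (1 XOR 1))) -> 0
Full result column, 4 rows per line (P1,P2 fixed per line; P3,P4 runs 00..11 left to right):
  rows 0-3 [P1,P2=00]: 0000  = hex 0
  rows 4-7 [P1,P2=01]: 0000  = hex 0
  rows 8-11 [P1,P2=10]: 0000  = hex 0
  rows 12-15 [P1,P2=11]: 0000  = hex 0
Output column (row 0 .. row 15) = 0000000000000000
Output column grouped in 4s = 0000 0000 0000 0000 = 0x0000
Convert to decimal digit by digit (value = value*16 + digit):
  0 -> 0
  0*16 + 0 = 0
  0*16 + 0 = 0
  0*16 + 0 = 0
Decimal = 0

0


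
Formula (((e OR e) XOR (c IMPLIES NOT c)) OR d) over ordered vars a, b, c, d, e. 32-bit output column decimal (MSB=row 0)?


Formula: (((e OR e) XOR (c IMPLIES NOT c)) OR d) over a, b, c, d, e (32 rows)
Evaluate each row (bits = a,b,c,d,e, MSB first):
  row 0 [00000]: (((0 OR 0) XOR (0 IMPLIES NOT 0)) OR 0) -> 1
  row 1 [00001]: (((1 OR 1) XOR (0 IMPLIES NOT 0)) OR 0) -> 0
  row 2 [00010]: (((0 OR 0) XOR (0 IMPLIES NOT 0)) OR 1) -> 1
  row 3 [00011]: (((1 OR 1) XOR (0 IMPLIES NOT 0)) OR 1) -> 1
  row 4 [00100]: (((0 OR 0) XOR (1 IMPLIES NOT 1)) OR 0) -> 0
  row 5 [00101]: (((1 OR 1) XOR (1 IMPLIES NOT 1)) OR 0) -> 1
  row 6 [00110]: (((0 OR 0) XOR (1 IMPLIES NOT 1)) OR 1) -> 1
  row 7 [00111]: (((1 OR 1) XOR (1 IMPLIES NOT 1)) OR 1) -> 1
  row 8 [01000]: (((0 OR 0) XOR (0 IMPLIES NOT 0)) OR 0) -> 1
  row 9 [01001]: (((1 OR 1) XOR (0 IMPLIES NOT 0)) OR 0) -> 0
  row 10 [01010]: (((0 OR 0) XOR (0 IMPLIES NOT 0)) OR 1) -> 1
  row 11 [01011]: (((1 OR 1) XOR (0 IMPLIES NOT 0)) OR 1) -> 1
  row 12 [01100]: (((0 OR 0) XOR (1 IMPLIES NOT 1)) OR 0) -> 0
  row 13 [01101]: (((1 OR 1) XOR (1 IMPLIES NOT 1)) OR 0) -> 1
  row 14 [01110]: (((0 OR 0) XOR (1 IMPLIES NOT 1)) OR 1) -> 1
  row 15 [01111]: (((1 OR 1) XOR (1 IMPLIES NOT 1)) OR 1) -> 1
  row 16 [10000]: (((0 OR 0) XOR (0 IMPLIES NOT 0)) OR 0) -> 1
  row 17 [10001]: (((1 OR 1) XOR (0 IMPLIES NOT 0)) OR 0) -> 0
  row 18 [10010]: (((0 OR 0) XOR (0 IMPLIES NOT 0)) OR 1) -> 1
  row 19 [10011]: (((1 OR 1) XOR (0 IMPLIES NOT 0)) OR 1) -> 1
  row 20 [10100]: (((0 OR 0) XOR (1 IMPLIES NOT 1)) OR 0) -> 0
  row 21 [10101]: (((1 OR 1) XOR (1 IMPLIES NOT 1)) OR 0) -> 1
  row 22 [10110]: (((0 OR 0) XOR (1 IMPLIES NOT 1)) OR 1) -> 1
  row 23 [10111]: (((1 OR 1) XOR (1 IMPLIES NOT 1)) OR 1) -> 1
  row 24 [11000]: (((0 OR 0) XOR (0 IMPLIES NOT 0)) OR 0) -> 1
  row 25 [11001]: (((1 OR 1) XOR (0 IMPLIES NOT 0)) OR 0) -> 0
  row 26 [11010]: (((0 OR 0) XOR (0 IMPLIES NOT 0)) OR 1) -> 1
  row 27 [11011]: (((1 OR 1) XOR (0 IMPLIES NOT 0)) OR 1) -> 1
  row 28 [11100]: (((0 OR 0) XOR (1 IMPLIES NOT 1)) OR 0) -> 0
  row 29 [11101]: (((1 OR 1) XOR (1 IMPLIES NOT 1)) OR 0) -> 1
  row 30 [11110]: (((0 OR 0) XOR (1 IMPLIES NOT 1)) OR 1) -> 1
  row 31 [11111]: (((1 OR 1) XOR (1 IMPLIES NOT 1)) OR 1) -> 1
Full result column, 4 rows per line (a,b,c fixed per line; d,e runs 00..11 left to right):
  rows 0-3 [a,b,c=000]: 1011  = hex B
  rows 4-7 [a,b,c=001]: 0111  = hex 7
  rows 8-11 [a,b,c=010]: 1011  = hex B
  rows 12-15 [a,b,c=011]: 0111  = hex 7
  rows 16-19 [a,b,c=100]: 1011  = hex B
  rows 20-23 [a,b,c=101]: 0111  = hex 7
  rows 24-27 [a,b,c=110]: 1011  = hex B
  rows 28-31 [a,b,c=111]: 0111  = hex 7
Output column (row 0 .. row 31) = 10110111101101111011011110110111
Output column grouped in 4s = 1011 0111 1011 0111 1011 0111 1011 0111 = 0xB7B7B7B7
Convert to decimal digit by digit (value = value*16 + digit):
  B -> 11
  11*16 + 7 = 183
  183*16 + 11 (B) = 2939
  2939*16 + 7 = 47031
  47031*16 + 11 (B) = 752507
  752507*16 + 7 = 12040119
  12040119*16 + 11 (B) = 192641915
  192641915*16 + 7 = 3082270647
Decimal = 3082270647

3082270647


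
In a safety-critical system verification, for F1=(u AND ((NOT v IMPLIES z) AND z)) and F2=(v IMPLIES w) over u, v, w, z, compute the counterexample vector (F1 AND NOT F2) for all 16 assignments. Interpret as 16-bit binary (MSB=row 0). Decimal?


F1 = (u AND ((NOT v IMPLIES z) AND z))
F2 = (v IMPLIES w)
Counterexample to F1=>F2 is where F1=1 and F2=0.
Evaluate each row (bits = u,v,w,z, MSB first):
  row 0 [0000]: F1=0 F2=1 -> F1&~F2 -> 0
  row 1 [0001]: F1=0 F2=1 -> F1&~F2 -> 0
  row 2 [0010]: F1=0 F2=1 -> F1&~F2 -> 0
  row 3 [0011]: F1=0 F2=1 -> F1&~F2 -> 0
  row 4 [0100]: F1=0 F2=0 -> F1&~F2 -> 0
  row 5 [0101]: F1=0 F2=0 -> F1&~F2 -> 0
  row 6 [0110]: F1=0 F2=1 -> F1&~F2 -> 0
  row 7 [0111]: F1=0 F2=1 -> F1&~F2 -> 0
  row 8 [1000]: F1=0 F2=1 -> F1&~F2 -> 0
  row 9 [1001]: F1=1 F2=1 -> F1&~F2 -> 0
  row 10 [1010]: F1=0 F2=1 -> F1&~F2 -> 0
  row 11 [1011]: F1=1 F2=1 -> F1&~F2 -> 0
  row 12 [1100]: F1=0 F2=0 -> F1&~F2 -> 0
  row 13 [1101]: F1=1 F2=0 -> F1&~F2 -> 1
  row 14 [1110]: F1=0 F2=1 -> F1&~F2 -> 0
  row 15 [1111]: F1=1 F2=1 -> F1&~F2 -> 0
Full result column, 4 rows per line (u,v fixed per line; w,z runs 00..11 left to right):
  rows 0-3 [u,v=00]: 0000  = hex 0
  rows 4-7 [u,v=01]: 0000  = hex 0
  rows 8-11 [u,v=10]: 0000  = hex 0
  rows 12-15 [u,v=11]: 0100  = hex 4
Counterexample vector (row 0 .. row 15) = 0000000000000100
Output column grouped in 4s = 0000 0000 0000 0100 = 0x0004
Convert to decimal digit by digit (value = value*16 + digit):
  0 -> 0
  0*16 + 0 = 0
  0*16 + 0 = 0
  0*16 + 4 = 4
Decimal = 4

4


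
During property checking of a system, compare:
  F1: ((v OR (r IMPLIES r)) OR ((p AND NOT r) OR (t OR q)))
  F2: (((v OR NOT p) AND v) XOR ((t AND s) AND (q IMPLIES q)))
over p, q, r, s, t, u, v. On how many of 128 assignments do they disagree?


F1 = ((v OR (r IMPLIES r)) OR ((p AND NOT r) OR (t OR q)))
F2 = (((v OR NOT p) AND v) XOR ((t AND s) AND (q IMPLIES q)))
Evaluate both on each of 128 rows (bits = p,q,r,s,t,u,v):
  row 0 [0000000]: F1=1 F2=0 (differ) -> 1
  row 1 [0000001]: F1=1 F2=1 -> 0
  row 2 [0000010]: F1=1 F2=0 (differ) -> 1
  row 3 [0000011]: F1=1 F2=1 -> 0
  row 4 [0000100]: F1=1 F2=0 (differ) -> 1
  (every remaining row is evaluated the same way; all 128 results are listed next)
Full result column, 8 rows per line (p,q,r,s fixed per line; t,u,v runs 000..111 left to right):
  rows 0-7 [p,q,r,s=0000]: 10101010  (ones: 4)
  rows 8-15 [p,q,r,s=0001]: 10100101  (ones: 4)
  rows 16-23 [p,q,r,s=0010]: 10101010  (ones: 4)
  rows 24-31 [p,q,r,s=0011]: 10100101  (ones: 4)
  rows 32-39 [p,q,r,s=0100]: 10101010  (ones: 4)
  rows 40-47 [p,q,r,s=0101]: 10100101  (ones: 4)
  rows 48-55 [p,q,r,s=0110]: 10101010  (ones: 4)
  rows 56-63 [p,q,r,s=0111]: 10100101  (ones: 4)
  rows 64-71 [p,q,r,s=1000]: 10101010  (ones: 4)
  rows 72-79 [p,q,r,s=1001]: 10100101  (ones: 4)
  rows 80-87 [p,q,r,s=1010]: 10101010  (ones: 4)
  rows 88-95 [p,q,r,s=1011]: 10100101  (ones: 4)
  rows 96-103 [p,q,r,s=1100]: 10101010  (ones: 4)
  rows 104-111 [p,q,r,s=1101]: 10100101  (ones: 4)
  rows 112-119 [p,q,r,s=1110]: 10101010  (ones: 4)
  rows 120-127 [p,q,r,s=1111]: 10100101  (ones: 4)
Disagreements = 4+4+4+4+4+4+4+4+4+4+4+4+4+4+4+4 = 64

64


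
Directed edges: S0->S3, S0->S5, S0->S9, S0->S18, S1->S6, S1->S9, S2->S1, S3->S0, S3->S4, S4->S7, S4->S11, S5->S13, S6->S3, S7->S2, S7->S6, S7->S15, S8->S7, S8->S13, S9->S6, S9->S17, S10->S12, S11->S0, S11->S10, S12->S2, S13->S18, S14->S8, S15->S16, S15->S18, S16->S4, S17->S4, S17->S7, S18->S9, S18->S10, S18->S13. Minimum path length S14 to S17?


BFS layer-by-layer from S14:
  dist 0: {S14}
  dist 1: {S8}
  dist 2: {S7, S13}
  dist 3: {S2, S6, S15, S18}
  dist 4: {S1, S3, S9, S10, S16}
  dist 5: {S0, S4, S12, S17}
  -> S17 reached at distance 5
Shortest path length = 5

5


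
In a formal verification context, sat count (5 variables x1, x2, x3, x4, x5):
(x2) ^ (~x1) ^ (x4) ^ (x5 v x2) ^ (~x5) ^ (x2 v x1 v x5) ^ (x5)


CNF with 7 clauses over 5 vars (32 assignments).
An assignment satisfies CNF iff every clause has >=1 true literal.
Check each row (bits = x1,x2,x3,x4,x5; clause T/F shown):
  row 0 [00000]: clauses=FTFFTFF -> 0
  row 1 [00001]: clauses=FTFTFTT -> 0
  row 2 [00010]: clauses=FTTFTFF -> 0
  row 3 [00011]: clauses=FTTTFTT -> 0
  row 4 [00100]: clauses=FTFFTFF -> 0
  row 5 [00101]: clauses=FTFTFTT -> 0
  row 6 [00110]: clauses=FTTFTFF -> 0
  row 7 [00111]: clauses=FTTTFTT -> 0
  row 8 [01000]: clauses=TTFTTTF -> 0
  row 9 [01001]: clauses=TTFTFTT -> 0
  row 10 [01010]: clauses=TTTTTTF -> 0
  row 11 [01011]: clauses=TTTTFTT -> 0
  row 12 [01100]: clauses=TTFTTTF -> 0
  row 13 [01101]: clauses=TTFTFTT -> 0
  row 14 [01110]: clauses=TTTTTTF -> 0
  row 15 [01111]: clauses=TTTTFTT -> 0
  row 16 [10000]: clauses=FFFFTTF -> 0
  row 17 [10001]: clauses=FFFTFTT -> 0
  row 18 [10010]: clauses=FFTFTTF -> 0
  row 19 [10011]: clauses=FFTTFTT -> 0
  row 20 [10100]: clauses=FFFFTTF -> 0
  row 21 [10101]: clauses=FFFTFTT -> 0
  row 22 [10110]: clauses=FFTFTTF -> 0
  row 23 [10111]: clauses=FFTTFTT -> 0
  row 24 [11000]: clauses=TFFTTTF -> 0
  row 25 [11001]: clauses=TFFTFTT -> 0
  row 26 [11010]: clauses=TFTTTTF -> 0
  row 27 [11011]: clauses=TFTTFTT -> 0
  row 28 [11100]: clauses=TFFTTTF -> 0
  row 29 [11101]: clauses=TFFTFTT -> 0
  row 30 [11110]: clauses=TFTTTTF -> 0
  row 31 [11111]: clauses=TFTTFTT -> 0
Full result column, 8 rows per line (x1,x2 fixed per line; x3,x4,x5 runs 000..111 left to right):
  rows 0-7 [x1,x2=00]: 00000000  (ones: 0)
  rows 8-15 [x1,x2=01]: 00000000  (ones: 0)
  rows 16-23 [x1,x2=10]: 00000000  (ones: 0)
  rows 24-31 [x1,x2=11]: 00000000  (ones: 0)
Satisfying assignments = 0+0+0+0 = 0

0


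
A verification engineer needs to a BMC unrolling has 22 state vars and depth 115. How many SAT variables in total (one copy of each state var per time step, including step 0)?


BMC unrolls to depth k, creating one copy of each state var for steps 0..k.
Step count = 115 + 1 = 116 (steps 0 through 115)
Vars per step = 22
Total = 22 * 116 = 2552

2552


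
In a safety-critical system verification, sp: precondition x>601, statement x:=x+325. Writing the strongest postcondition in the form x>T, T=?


Formula: sp(P, x:=E) = exists old_x. (x = E[old_x/x]) AND P[old_x/x] (old_x is the value of x before the assignment; eliminate old_x by solving x = E[old_x/x] for old_x)
Step 1: Precondition P: x>601, i.e. old_x > 601
Step 2: Assignment gives x = old_x + 325, so old_x = x - 325
Step 3: Substitute into P: x - 325 > 601
Step 4: Simplify: x > 601+325 = 926

926


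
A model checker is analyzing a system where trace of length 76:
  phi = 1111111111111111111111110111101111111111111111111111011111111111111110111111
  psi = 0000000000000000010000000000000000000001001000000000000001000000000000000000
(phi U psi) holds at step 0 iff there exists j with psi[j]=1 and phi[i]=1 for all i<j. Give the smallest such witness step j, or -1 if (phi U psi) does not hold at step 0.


(phi U psi) at 0: need smallest j with psi[j]=1 and phi[i]=1 for all i in [0,j).
Scan from step 0:
  step 0: phi=1, psi=0 -> continue
  step 1: phi=1, psi=0 -> continue
  step 2: phi=1, psi=0 -> continue
  step 3: phi=1, psi=0 -> continue
  step 17: psi=1 and phi held for [0,17) -> witness found
Witness step = 17

17


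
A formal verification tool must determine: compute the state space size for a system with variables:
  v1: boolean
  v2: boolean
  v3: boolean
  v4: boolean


State space = product of domain sizes of all variables.
Domain sizes:
  v1 (boolean): 2
  v2 (boolean): 2
  v3 (boolean): 2
  v4 (boolean): 2
Product = 2 * 2 * 2 * 2 = 16

16


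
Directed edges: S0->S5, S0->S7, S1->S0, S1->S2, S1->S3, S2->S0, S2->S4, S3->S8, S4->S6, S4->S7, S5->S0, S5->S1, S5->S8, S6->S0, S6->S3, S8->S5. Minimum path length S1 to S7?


BFS layer-by-layer from S1:
  dist 0: {S1}
  dist 1: {S0, S2, S3}
  dist 2: {S4, S5, S7, S8}
  -> S7 reached at distance 2
Shortest path length = 2

2


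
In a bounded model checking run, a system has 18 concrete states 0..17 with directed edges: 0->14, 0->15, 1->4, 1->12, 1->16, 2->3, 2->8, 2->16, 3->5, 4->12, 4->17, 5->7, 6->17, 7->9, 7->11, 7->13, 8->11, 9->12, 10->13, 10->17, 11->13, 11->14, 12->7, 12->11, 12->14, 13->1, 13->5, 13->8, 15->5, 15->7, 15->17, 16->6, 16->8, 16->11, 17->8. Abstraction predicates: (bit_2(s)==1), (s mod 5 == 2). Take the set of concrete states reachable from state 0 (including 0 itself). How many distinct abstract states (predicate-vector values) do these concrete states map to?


BFS from 0:
Concrete reachable: {0, 1, 4, 5, 6, 7, 8, 9, 11, 12, 13, 14, 15, 16, 17}
Abstract via predicates (bit_2(s)==1), (s mod 5 == 2):
  (0,0) <- {0, 1, 8, 9, 11, 16}
  (0,1) <- {17}
  (1,0) <- {4, 5, 6, 13, 14, 15}
  (1,1) <- {7, 12}
Distinct abstract states = 4

4


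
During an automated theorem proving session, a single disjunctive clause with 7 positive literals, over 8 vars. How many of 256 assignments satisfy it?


Step 1: Total=2^8=256
Step 2: Unsat when all 7 false: 2^1=2
Step 3: Sat=256-2=254

254


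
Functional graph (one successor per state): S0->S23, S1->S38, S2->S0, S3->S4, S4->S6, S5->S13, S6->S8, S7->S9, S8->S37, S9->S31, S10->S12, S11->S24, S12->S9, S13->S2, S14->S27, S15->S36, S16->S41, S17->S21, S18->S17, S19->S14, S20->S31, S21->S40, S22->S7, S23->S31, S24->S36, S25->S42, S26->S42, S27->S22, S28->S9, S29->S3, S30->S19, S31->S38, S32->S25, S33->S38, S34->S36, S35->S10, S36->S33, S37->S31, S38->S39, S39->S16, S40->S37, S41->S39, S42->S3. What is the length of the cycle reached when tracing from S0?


Trace from S0 until a state repeats:
  S0 -> S23 -> S31 -> S38 -> S39 -> S16 -> S41 -> S39
S39 first seen at step 4, revisited at step 7.
Cycle length = 7 - 4 = 3

3


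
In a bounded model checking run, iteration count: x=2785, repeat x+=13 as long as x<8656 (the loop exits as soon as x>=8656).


Step 1: x goes from 2785 toward 8656 by 13; the body runs while x<8656, so iterations = ceil((bound-start)/step)
Step 2: Distance=5871
Step 3: ceil(5871/13)=452

452


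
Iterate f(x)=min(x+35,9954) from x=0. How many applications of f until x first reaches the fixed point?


Step 1: x=0, cap=9954, increment=35
Step 2: x grows by 35 each step until capped at 9954; fixed point is x=9954
Step 3: iterations = ceil(9954/35) = 285

285


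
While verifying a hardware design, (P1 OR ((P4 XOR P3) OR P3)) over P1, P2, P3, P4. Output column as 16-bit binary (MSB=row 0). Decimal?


Formula: (P1 OR ((P4 XOR P3) OR P3)) over P1, P2, P3, P4 (16 rows)
Evaluate each row (bits = P1,P2,P3,P4, MSB first):
  row 0 [0000]: (0 OR ((0 XOR 0) OR 0)) -> 0
  row 1 [0001]: (0 OR ((1 XOR 0) OR 0)) -> 1
  row 2 [0010]: (0 OR ((0 XOR 1) OR 1)) -> 1
  row 3 [0011]: (0 OR ((1 XOR 1) OR 1)) -> 1
  row 4 [0100]: (0 OR ((0 XOR 0) OR 0)) -> 0
  row 5 [0101]: (0 OR ((1 XOR 0) OR 0)) -> 1
  row 6 [0110]: (0 OR ((0 XOR 1) OR 1)) -> 1
  row 7 [0111]: (0 OR ((1 XOR 1) OR 1)) -> 1
  row 8 [1000]: (1 OR ((0 XOR 0) OR 0)) -> 1
  row 9 [1001]: (1 OR ((1 XOR 0) OR 0)) -> 1
  row 10 [1010]: (1 OR ((0 XOR 1) OR 1)) -> 1
  row 11 [1011]: (1 OR ((1 XOR 1) OR 1)) -> 1
  row 12 [1100]: (1 OR ((0 XOR 0) OR 0)) -> 1
  row 13 [1101]: (1 OR ((1 XOR 0) OR 0)) -> 1
  row 14 [1110]: (1 OR ((0 XOR 1) OR 1)) -> 1
  row 15 [1111]: (1 OR ((1 XOR 1) OR 1)) -> 1
Full result column, 4 rows per line (P1,P2 fixed per line; P3,P4 runs 00..11 left to right):
  rows 0-3 [P1,P2=00]: 0111  = hex 7
  rows 4-7 [P1,P2=01]: 0111  = hex 7
  rows 8-11 [P1,P2=10]: 1111  = hex F
  rows 12-15 [P1,P2=11]: 1111  = hex F
Output column (row 0 .. row 15) = 0111011111111111
Output column grouped in 4s = 0111 0111 1111 1111 = 0x77FF
Convert to decimal digit by digit (value = value*16 + digit):
  7 -> 7
  7*16 + 7 = 119
  119*16 + 15 (F) = 1919
  1919*16 + 15 (F) = 30719
Decimal = 30719

30719


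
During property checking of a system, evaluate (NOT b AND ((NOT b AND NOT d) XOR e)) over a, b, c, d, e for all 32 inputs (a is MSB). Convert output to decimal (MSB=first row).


Formula: (NOT b AND ((NOT b AND NOT d) XOR e)) over a, b, c, d, e (32 rows)
Evaluate each row (bits = a,b,c,d,e, MSB first):
  row 0 [00000]: (NOT 0 AND ((NOT 0 AND NOT 0) XOR 0)) -> 1
  row 1 [00001]: (NOT 0 AND ((NOT 0 AND NOT 0) XOR 1)) -> 0
  row 2 [00010]: (NOT 0 AND ((NOT 0 AND NOT 1) XOR 0)) -> 0
  row 3 [00011]: (NOT 0 AND ((NOT 0 AND NOT 1) XOR 1)) -> 1
  row 4 [00100]: (NOT 0 AND ((NOT 0 AND NOT 0) XOR 0)) -> 1
  row 5 [00101]: (NOT 0 AND ((NOT 0 AND NOT 0) XOR 1)) -> 0
  row 6 [00110]: (NOT 0 AND ((NOT 0 AND NOT 1) XOR 0)) -> 0
  row 7 [00111]: (NOT 0 AND ((NOT 0 AND NOT 1) XOR 1)) -> 1
  row 8 [01000]: (NOT 1 AND ((NOT 1 AND NOT 0) XOR 0)) -> 0
  row 9 [01001]: (NOT 1 AND ((NOT 1 AND NOT 0) XOR 1)) -> 0
  row 10 [01010]: (NOT 1 AND ((NOT 1 AND NOT 1) XOR 0)) -> 0
  row 11 [01011]: (NOT 1 AND ((NOT 1 AND NOT 1) XOR 1)) -> 0
  row 12 [01100]: (NOT 1 AND ((NOT 1 AND NOT 0) XOR 0)) -> 0
  row 13 [01101]: (NOT 1 AND ((NOT 1 AND NOT 0) XOR 1)) -> 0
  row 14 [01110]: (NOT 1 AND ((NOT 1 AND NOT 1) XOR 0)) -> 0
  row 15 [01111]: (NOT 1 AND ((NOT 1 AND NOT 1) XOR 1)) -> 0
  row 16 [10000]: (NOT 0 AND ((NOT 0 AND NOT 0) XOR 0)) -> 1
  row 17 [10001]: (NOT 0 AND ((NOT 0 AND NOT 0) XOR 1)) -> 0
  row 18 [10010]: (NOT 0 AND ((NOT 0 AND NOT 1) XOR 0)) -> 0
  row 19 [10011]: (NOT 0 AND ((NOT 0 AND NOT 1) XOR 1)) -> 1
  row 20 [10100]: (NOT 0 AND ((NOT 0 AND NOT 0) XOR 0)) -> 1
  row 21 [10101]: (NOT 0 AND ((NOT 0 AND NOT 0) XOR 1)) -> 0
  row 22 [10110]: (NOT 0 AND ((NOT 0 AND NOT 1) XOR 0)) -> 0
  row 23 [10111]: (NOT 0 AND ((NOT 0 AND NOT 1) XOR 1)) -> 1
  row 24 [11000]: (NOT 1 AND ((NOT 1 AND NOT 0) XOR 0)) -> 0
  row 25 [11001]: (NOT 1 AND ((NOT 1 AND NOT 0) XOR 1)) -> 0
  row 26 [11010]: (NOT 1 AND ((NOT 1 AND NOT 1) XOR 0)) -> 0
  row 27 [11011]: (NOT 1 AND ((NOT 1 AND NOT 1) XOR 1)) -> 0
  row 28 [11100]: (NOT 1 AND ((NOT 1 AND NOT 0) XOR 0)) -> 0
  row 29 [11101]: (NOT 1 AND ((NOT 1 AND NOT 0) XOR 1)) -> 0
  row 30 [11110]: (NOT 1 AND ((NOT 1 AND NOT 1) XOR 0)) -> 0
  row 31 [11111]: (NOT 1 AND ((NOT 1 AND NOT 1) XOR 1)) -> 0
Full result column, 4 rows per line (a,b,c fixed per line; d,e runs 00..11 left to right):
  rows 0-3 [a,b,c=000]: 1001  = hex 9
  rows 4-7 [a,b,c=001]: 1001  = hex 9
  rows 8-11 [a,b,c=010]: 0000  = hex 0
  rows 12-15 [a,b,c=011]: 0000  = hex 0
  rows 16-19 [a,b,c=100]: 1001  = hex 9
  rows 20-23 [a,b,c=101]: 1001  = hex 9
  rows 24-27 [a,b,c=110]: 0000  = hex 0
  rows 28-31 [a,b,c=111]: 0000  = hex 0
Output column (row 0 .. row 31) = 10011001000000001001100100000000
Output column grouped in 4s = 1001 1001 0000 0000 1001 1001 0000 0000 = 0x99009900
Convert to decimal digit by digit (value = value*16 + digit):
  9 -> 9
  9*16 + 9 = 153
  153*16 + 0 = 2448
  2448*16 + 0 = 39168
  39168*16 + 9 = 626697
  626697*16 + 9 = 10027161
  10027161*16 + 0 = 160434576
  160434576*16 + 0 = 2566953216
Decimal = 2566953216

2566953216


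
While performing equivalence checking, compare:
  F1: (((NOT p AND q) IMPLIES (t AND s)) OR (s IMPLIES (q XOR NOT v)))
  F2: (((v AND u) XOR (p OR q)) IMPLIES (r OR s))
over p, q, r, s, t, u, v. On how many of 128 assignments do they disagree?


F1 = (((NOT p AND q) IMPLIES (t AND s)) OR (s IMPLIES (q XOR NOT v)))
F2 = (((v AND u) XOR (p OR q)) IMPLIES (r OR s))
Evaluate both on each of 128 rows (bits = p,q,r,s,t,u,v):
  row 0 [0000000]: F1=1 F2=1 -> 0
  row 1 [0000001]: F1=1 F2=1 -> 0
  row 2 [0000010]: F1=1 F2=1 -> 0
  row 3 [0000011]: F1=1 F2=0 (differ) -> 1
  row 4 [0000100]: F1=1 F2=1 -> 0
  (every remaining row is evaluated the same way; all 128 results are listed next)
Full result column, 8 rows per line (p,q,r,s fixed per line; t,u,v runs 000..111 left to right):
  rows 0-7 [p,q,r,s=0000]: 00010001  (ones: 2)
  rows 8-15 [p,q,r,s=0001]: 00000000  (ones: 0)
  rows 16-23 [p,q,r,s=0010]: 00000000  (ones: 0)
  rows 24-31 [p,q,r,s=0011]: 00000000  (ones: 0)
  rows 32-39 [p,q,r,s=0100]: 11101110  (ones: 6)
  rows 40-47 [p,q,r,s=0101]: 10100000  (ones: 2)
  rows 48-55 [p,q,r,s=0110]: 00000000  (ones: 0)
  rows 56-63 [p,q,r,s=0111]: 10100000  (ones: 2)
  rows 64-71 [p,q,r,s=1000]: 11101110  (ones: 6)
  rows 72-79 [p,q,r,s=1001]: 00000000  (ones: 0)
  rows 80-87 [p,q,r,s=1010]: 00000000  (ones: 0)
  rows 88-95 [p,q,r,s=1011]: 00000000  (ones: 0)
  rows 96-103 [p,q,r,s=1100]: 11101110  (ones: 6)
  rows 104-111 [p,q,r,s=1101]: 00000000  (ones: 0)
  rows 112-119 [p,q,r,s=1110]: 00000000  (ones: 0)
  rows 120-127 [p,q,r,s=1111]: 00000000  (ones: 0)
Disagreements = 2+0+0+0+6+2+0+2+6+0+0+0+6+0+0+0 = 24

24


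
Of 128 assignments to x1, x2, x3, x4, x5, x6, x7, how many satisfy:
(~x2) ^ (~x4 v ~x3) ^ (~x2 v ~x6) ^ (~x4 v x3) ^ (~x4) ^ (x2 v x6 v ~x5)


CNF with 6 clauses over 7 vars (128 assignments).
An assignment satisfies CNF iff every clause has >=1 true literal.
Check each row (bits = x1,x2,x3,x4,x5,x6,x7; clause T/F shown):
  row 0 [0000000]: clauses=TTTTTT -> 1
  row 1 [0000001]: clauses=TTTTTT -> 1
  row 2 [0000010]: clauses=TTTTTT -> 1
  row 3 [0000011]: clauses=TTTTTT -> 1
  row 4 [0000100]: clauses=TTTTTF -> 0
  (every remaining row is evaluated the same way; all 128 results are listed next)
Full result column, 8 rows per line (x1,x2,x3,x4 fixed per line; x5,x6,x7 runs 000..111 left to right):
  rows 0-7 [x1,x2,x3,x4=0000]: 11110011  (ones: 6)
  rows 8-15 [x1,x2,x3,x4=0001]: 00000000  (ones: 0)
  rows 16-23 [x1,x2,x3,x4=0010]: 11110011  (ones: 6)
  rows 24-31 [x1,x2,x3,x4=0011]: 00000000  (ones: 0)
  rows 32-39 [x1,x2,x3,x4=0100]: 00000000  (ones: 0)
  rows 40-47 [x1,x2,x3,x4=0101]: 00000000  (ones: 0)
  rows 48-55 [x1,x2,x3,x4=0110]: 00000000  (ones: 0)
  rows 56-63 [x1,x2,x3,x4=0111]: 00000000  (ones: 0)
  rows 64-71 [x1,x2,x3,x4=1000]: 11110011  (ones: 6)
  rows 72-79 [x1,x2,x3,x4=1001]: 00000000  (ones: 0)
  rows 80-87 [x1,x2,x3,x4=1010]: 11110011  (ones: 6)
  rows 88-95 [x1,x2,x3,x4=1011]: 00000000  (ones: 0)
  rows 96-103 [x1,x2,x3,x4=1100]: 00000000  (ones: 0)
  rows 104-111 [x1,x2,x3,x4=1101]: 00000000  (ones: 0)
  rows 112-119 [x1,x2,x3,x4=1110]: 00000000  (ones: 0)
  rows 120-127 [x1,x2,x3,x4=1111]: 00000000  (ones: 0)
Satisfying assignments = 6+0+6+0+0+0+0+0+6+0+6+0+0+0+0+0 = 24

24


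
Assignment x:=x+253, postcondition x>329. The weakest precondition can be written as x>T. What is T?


Formula: wp(x:=E, P) = P[E/x] (substitute E for x in postcondition)
Step 1: Postcondition: x>329
Step 2: Substitute x+253 for x: x+253>329
Step 3: Solve for x: x > 329-253 = 76

76


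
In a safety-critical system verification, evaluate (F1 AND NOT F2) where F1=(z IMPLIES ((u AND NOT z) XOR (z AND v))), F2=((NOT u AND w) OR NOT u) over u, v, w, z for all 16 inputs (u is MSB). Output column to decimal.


F1 = (z IMPLIES ((u AND NOT z) XOR (z AND v)))
F2 = ((NOT u AND w) OR NOT u)
Counterexample to F1=>F2 is where F1=1 and F2=0.
Evaluate each row (bits = u,v,w,z, MSB first):
  row 0 [0000]: F1=1 F2=1 -> F1&~F2 -> 0
  row 1 [0001]: F1=0 F2=1 -> F1&~F2 -> 0
  row 2 [0010]: F1=1 F2=1 -> F1&~F2 -> 0
  row 3 [0011]: F1=0 F2=1 -> F1&~F2 -> 0
  row 4 [0100]: F1=1 F2=1 -> F1&~F2 -> 0
  row 5 [0101]: F1=1 F2=1 -> F1&~F2 -> 0
  row 6 [0110]: F1=1 F2=1 -> F1&~F2 -> 0
  row 7 [0111]: F1=1 F2=1 -> F1&~F2 -> 0
  row 8 [1000]: F1=1 F2=0 -> F1&~F2 -> 1
  row 9 [1001]: F1=0 F2=0 -> F1&~F2 -> 0
  row 10 [1010]: F1=1 F2=0 -> F1&~F2 -> 1
  row 11 [1011]: F1=0 F2=0 -> F1&~F2 -> 0
  row 12 [1100]: F1=1 F2=0 -> F1&~F2 -> 1
  row 13 [1101]: F1=1 F2=0 -> F1&~F2 -> 1
  row 14 [1110]: F1=1 F2=0 -> F1&~F2 -> 1
  row 15 [1111]: F1=1 F2=0 -> F1&~F2 -> 1
Full result column, 4 rows per line (u,v fixed per line; w,z runs 00..11 left to right):
  rows 0-3 [u,v=00]: 0000  = hex 0
  rows 4-7 [u,v=01]: 0000  = hex 0
  rows 8-11 [u,v=10]: 1010  = hex A
  rows 12-15 [u,v=11]: 1111  = hex F
Counterexample vector (row 0 .. row 15) = 0000000010101111
Output column grouped in 4s = 0000 0000 1010 1111 = 0x00AF
Convert to decimal digit by digit (value = value*16 + digit):
  0 -> 0
  0*16 + 0 = 0
  0*16 + 10 (A) = 10
  10*16 + 15 (F) = 175
Decimal = 175

175


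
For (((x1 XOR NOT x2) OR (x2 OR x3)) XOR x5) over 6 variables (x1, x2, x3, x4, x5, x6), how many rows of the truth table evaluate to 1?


Formula: (((x1 XOR NOT x2) OR (x2 OR x3)) XOR x5) over 6 vars (64 rows)
Evaluate each row (x1, x2, x3, x4, x5, x6 as bits, MSB first):
  row 0 [000000]: (((0 XOR NOT 0) OR (0 OR 0)) XOR 0) -> 1
  row 1 [000001]: (((0 XOR NOT 0) OR (0 OR 0)) XOR 0) -> 1
  row 2 [000010]: (((0 XOR NOT 0) OR (0 OR 0)) XOR 1) -> 0
  row 3 [000011]: (((0 XOR NOT 0) OR (0 OR 0)) XOR 1) -> 0
  row 4 [000100]: (((0 XOR NOT 0) OR (0 OR 0)) XOR 0) -> 1
  (every remaining row is evaluated the same way; all 64 results are listed next)
Full result column, 8 rows per line (x1,x2,x3 fixed per line; x4,x5,x6 runs 000..111 left to right):
  rows 0-7 [x1,x2,x3=000]: 11001100  (ones: 4)
  rows 8-15 [x1,x2,x3=001]: 11001100  (ones: 4)
  rows 16-23 [x1,x2,x3=010]: 11001100  (ones: 4)
  rows 24-31 [x1,x2,x3=011]: 11001100  (ones: 4)
  rows 32-39 [x1,x2,x3=100]: 00110011  (ones: 4)
  rows 40-47 [x1,x2,x3=101]: 11001100  (ones: 4)
  rows 48-55 [x1,x2,x3=110]: 11001100  (ones: 4)
  rows 56-63 [x1,x2,x3=111]: 11001100  (ones: 4)
Count of 1-rows = 4+4+4+4+4+4+4+4 = 32

32


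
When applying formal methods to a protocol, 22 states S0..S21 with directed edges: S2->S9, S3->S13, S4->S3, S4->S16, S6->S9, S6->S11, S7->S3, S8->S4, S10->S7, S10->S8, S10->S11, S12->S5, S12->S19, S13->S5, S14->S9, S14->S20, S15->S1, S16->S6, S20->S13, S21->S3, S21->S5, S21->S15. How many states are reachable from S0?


BFS from S0:
  layer 0: {S0}
Reachable set: {S0}
Count = 1

1


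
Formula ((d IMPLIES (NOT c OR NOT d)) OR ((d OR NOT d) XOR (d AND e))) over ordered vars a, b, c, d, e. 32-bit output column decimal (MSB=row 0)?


Formula: ((d IMPLIES (NOT c OR NOT d)) OR ((d OR NOT d) XOR (d AND e))) over a, b, c, d, e (32 rows)
Evaluate each row (bits = a,b,c,d,e, MSB first):
  row 0 [00000]: ((0 IMPLIES (NOT 0 OR NOT 0)) OR ((0 OR NOT 0) XOR (0 AND 0))) -> 1
  row 1 [00001]: ((0 IMPLIES (NOT 0 OR NOT 0)) OR ((0 OR NOT 0) XOR (0 AND 1))) -> 1
  row 2 [00010]: ((1 IMPLIES (NOT 0 OR NOT 1)) OR ((1 OR NOT 1) XOR (1 AND 0))) -> 1
  row 3 [00011]: ((1 IMPLIES (NOT 0 OR NOT 1)) OR ((1 OR NOT 1) XOR (1 AND 1))) -> 1
  row 4 [00100]: ((0 IMPLIES (NOT 1 OR NOT 0)) OR ((0 OR NOT 0) XOR (0 AND 0))) -> 1
  row 5 [00101]: ((0 IMPLIES (NOT 1 OR NOT 0)) OR ((0 OR NOT 0) XOR (0 AND 1))) -> 1
  row 6 [00110]: ((1 IMPLIES (NOT 1 OR NOT 1)) OR ((1 OR NOT 1) XOR (1 AND 0))) -> 1
  row 7 [00111]: ((1 IMPLIES (NOT 1 OR NOT 1)) OR ((1 OR NOT 1) XOR (1 AND 1))) -> 0
  row 8 [01000]: ((0 IMPLIES (NOT 0 OR NOT 0)) OR ((0 OR NOT 0) XOR (0 AND 0))) -> 1
  row 9 [01001]: ((0 IMPLIES (NOT 0 OR NOT 0)) OR ((0 OR NOT 0) XOR (0 AND 1))) -> 1
  row 10 [01010]: ((1 IMPLIES (NOT 0 OR NOT 1)) OR ((1 OR NOT 1) XOR (1 AND 0))) -> 1
  row 11 [01011]: ((1 IMPLIES (NOT 0 OR NOT 1)) OR ((1 OR NOT 1) XOR (1 AND 1))) -> 1
  row 12 [01100]: ((0 IMPLIES (NOT 1 OR NOT 0)) OR ((0 OR NOT 0) XOR (0 AND 0))) -> 1
  row 13 [01101]: ((0 IMPLIES (NOT 1 OR NOT 0)) OR ((0 OR NOT 0) XOR (0 AND 1))) -> 1
  row 14 [01110]: ((1 IMPLIES (NOT 1 OR NOT 1)) OR ((1 OR NOT 1) XOR (1 AND 0))) -> 1
  row 15 [01111]: ((1 IMPLIES (NOT 1 OR NOT 1)) OR ((1 OR NOT 1) XOR (1 AND 1))) -> 0
  row 16 [10000]: ((0 IMPLIES (NOT 0 OR NOT 0)) OR ((0 OR NOT 0) XOR (0 AND 0))) -> 1
  row 17 [10001]: ((0 IMPLIES (NOT 0 OR NOT 0)) OR ((0 OR NOT 0) XOR (0 AND 1))) -> 1
  row 18 [10010]: ((1 IMPLIES (NOT 0 OR NOT 1)) OR ((1 OR NOT 1) XOR (1 AND 0))) -> 1
  row 19 [10011]: ((1 IMPLIES (NOT 0 OR NOT 1)) OR ((1 OR NOT 1) XOR (1 AND 1))) -> 1
  row 20 [10100]: ((0 IMPLIES (NOT 1 OR NOT 0)) OR ((0 OR NOT 0) XOR (0 AND 0))) -> 1
  row 21 [10101]: ((0 IMPLIES (NOT 1 OR NOT 0)) OR ((0 OR NOT 0) XOR (0 AND 1))) -> 1
  row 22 [10110]: ((1 IMPLIES (NOT 1 OR NOT 1)) OR ((1 OR NOT 1) XOR (1 AND 0))) -> 1
  row 23 [10111]: ((1 IMPLIES (NOT 1 OR NOT 1)) OR ((1 OR NOT 1) XOR (1 AND 1))) -> 0
  row 24 [11000]: ((0 IMPLIES (NOT 0 OR NOT 0)) OR ((0 OR NOT 0) XOR (0 AND 0))) -> 1
  row 25 [11001]: ((0 IMPLIES (NOT 0 OR NOT 0)) OR ((0 OR NOT 0) XOR (0 AND 1))) -> 1
  row 26 [11010]: ((1 IMPLIES (NOT 0 OR NOT 1)) OR ((1 OR NOT 1) XOR (1 AND 0))) -> 1
  row 27 [11011]: ((1 IMPLIES (NOT 0 OR NOT 1)) OR ((1 OR NOT 1) XOR (1 AND 1))) -> 1
  row 28 [11100]: ((0 IMPLIES (NOT 1 OR NOT 0)) OR ((0 OR NOT 0) XOR (0 AND 0))) -> 1
  row 29 [11101]: ((0 IMPLIES (NOT 1 OR NOT 0)) OR ((0 OR NOT 0) XOR (0 AND 1))) -> 1
  row 30 [11110]: ((1 IMPLIES (NOT 1 OR NOT 1)) OR ((1 OR NOT 1) XOR (1 AND 0))) -> 1
  row 31 [11111]: ((1 IMPLIES (NOT 1 OR NOT 1)) OR ((1 OR NOT 1) XOR (1 AND 1))) -> 0
Full result column, 4 rows per line (a,b,c fixed per line; d,e runs 00..11 left to right):
  rows 0-3 [a,b,c=000]: 1111  = hex F
  rows 4-7 [a,b,c=001]: 1110  = hex E
  rows 8-11 [a,b,c=010]: 1111  = hex F
  rows 12-15 [a,b,c=011]: 1110  = hex E
  rows 16-19 [a,b,c=100]: 1111  = hex F
  rows 20-23 [a,b,c=101]: 1110  = hex E
  rows 24-27 [a,b,c=110]: 1111  = hex F
  rows 28-31 [a,b,c=111]: 1110  = hex E
Output column (row 0 .. row 31) = 11111110111111101111111011111110
Output column grouped in 4s = 1111 1110 1111 1110 1111 1110 1111 1110 = 0xFEFEFEFE
Convert to decimal digit by digit (value = value*16 + digit):
  F -> 15
  15*16 + 14 (E) = 254
  254*16 + 15 (F) = 4079
  4079*16 + 14 (E) = 65278
  65278*16 + 15 (F) = 1044463
  1044463*16 + 14 (E) = 16711422
  16711422*16 + 15 (F) = 267382767
  267382767*16 + 14 (E) = 4278124286
Decimal = 4278124286

4278124286
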